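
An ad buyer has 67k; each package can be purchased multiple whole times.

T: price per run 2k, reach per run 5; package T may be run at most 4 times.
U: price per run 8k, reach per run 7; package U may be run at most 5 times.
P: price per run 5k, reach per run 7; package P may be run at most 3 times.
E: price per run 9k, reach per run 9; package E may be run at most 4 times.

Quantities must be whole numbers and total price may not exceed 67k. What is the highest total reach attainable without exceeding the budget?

84

4×T, 1×U, 3×P, and 4×E: price 67 ≤ 67, reach 4·5 + 1·7 + 3·7 + 4·9 = 84.
4×T, 2×U, 3×P, and 3×E: price 66 ≤ 67, reach 4·5 + 2·7 + 3·7 + 3·9 = 82.
Best is 84.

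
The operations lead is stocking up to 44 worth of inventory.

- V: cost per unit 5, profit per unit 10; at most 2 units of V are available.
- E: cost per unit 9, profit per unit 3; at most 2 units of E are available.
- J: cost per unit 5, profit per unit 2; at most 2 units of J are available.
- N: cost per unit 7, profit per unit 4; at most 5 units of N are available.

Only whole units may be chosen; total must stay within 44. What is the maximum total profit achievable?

38

This is a bounded integer knapsack.
2×V, 1×J, and 4×N: cost 43 ≤ 44, profit 2·10 + 1·2 + 4·4 = 38.
2×V and 4×N: cost 38 ≤ 44, profit 2·10 + 4·4 = 36.
Best is 38.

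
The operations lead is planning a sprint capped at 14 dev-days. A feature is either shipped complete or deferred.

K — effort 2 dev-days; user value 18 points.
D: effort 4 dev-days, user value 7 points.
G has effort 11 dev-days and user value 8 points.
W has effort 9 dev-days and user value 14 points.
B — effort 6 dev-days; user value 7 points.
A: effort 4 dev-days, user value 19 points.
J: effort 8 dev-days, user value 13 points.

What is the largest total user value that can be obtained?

This is an integer program with binary decision variables.
Allowing fractional choices, the relaxed optimum would be about 50.5, but features are indivisible.
K + A + J: effort 2 + 4 + 8 = 14 ≤ 14, user value 18 + 19 + 13 = 50.
K + D + A: effort 2 + 4 + 4 = 10 ≤ 14, user value 18 + 7 + 19 = 44.
K + B + A: effort 2 + 6 + 4 = 12 ≤ 14, user value 18 + 7 + 19 = 44.
Best is K, A, and J with total user value 50.

50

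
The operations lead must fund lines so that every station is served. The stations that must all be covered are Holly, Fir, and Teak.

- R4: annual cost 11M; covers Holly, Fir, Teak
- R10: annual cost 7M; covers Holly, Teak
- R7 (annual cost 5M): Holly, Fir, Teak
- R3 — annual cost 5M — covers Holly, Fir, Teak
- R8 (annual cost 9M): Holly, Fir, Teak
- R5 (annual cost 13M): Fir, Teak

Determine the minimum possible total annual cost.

5

R7 alone covers Holly, Fir, Teak — every station.
Total annual cost: 5.
No cover costs less than 5.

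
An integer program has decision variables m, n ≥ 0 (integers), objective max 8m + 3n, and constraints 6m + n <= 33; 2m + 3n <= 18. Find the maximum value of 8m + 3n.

46

The continuous relaxation peaks at (5.06, 2.62) with value 48.38; rounding to a feasible lattice point costs some objective.
(m,n)=(5,2): 6·5+1·2=32≤33, 2·5+3·2=16≤18, objective 46.
(m,n)=(5,1): 6·5+1·1=31≤33, 2·5+3·1=13≤18, objective 43.
(m,n)=(4,3): 6·4+1·3=27≤33, 2·4+3·3=17≤18, objective 41.
The best lattice point is (5,2), giving 46.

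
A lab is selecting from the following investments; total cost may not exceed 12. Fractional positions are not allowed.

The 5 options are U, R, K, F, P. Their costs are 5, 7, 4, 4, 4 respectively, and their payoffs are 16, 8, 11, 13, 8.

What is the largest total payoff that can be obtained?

32

This is a 0-1 knapsack instance.
Allowing fractional choices, the relaxed optimum would be about 37.2, but investments are indivisible.
K + F + P: cost 4 + 4 + 4 = 12 ≤ 12, payoff 11 + 13 + 8 = 32.
U + K: cost 5 + 4 = 9 ≤ 12, payoff 16 + 11 = 27.
U + F: cost 5 + 4 = 9 ≤ 12, payoff 16 + 13 = 29.
Best is K, F, and P with total payoff 32.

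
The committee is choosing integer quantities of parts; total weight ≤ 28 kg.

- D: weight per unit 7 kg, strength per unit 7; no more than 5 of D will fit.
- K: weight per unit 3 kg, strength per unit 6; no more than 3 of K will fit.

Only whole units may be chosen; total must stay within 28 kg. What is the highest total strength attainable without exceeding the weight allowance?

K has the best ratio (6/3); taking only K gives at most 3×6 = 18 (stopped by the supply cap of 3).
Mixing does better — 3×D and 2×K: weight 27 ≤ 28, strength 3·7 + 2·6 = 33.

33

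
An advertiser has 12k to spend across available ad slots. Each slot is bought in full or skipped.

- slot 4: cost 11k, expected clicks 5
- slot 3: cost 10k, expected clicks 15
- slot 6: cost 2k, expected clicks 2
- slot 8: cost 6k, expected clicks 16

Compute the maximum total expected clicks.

Take slot 6 and slot 8: cost 2 + 6 = 8 ≤ 12, expected clicks 2 + 16 = 18.
No other feasible combination does better.

18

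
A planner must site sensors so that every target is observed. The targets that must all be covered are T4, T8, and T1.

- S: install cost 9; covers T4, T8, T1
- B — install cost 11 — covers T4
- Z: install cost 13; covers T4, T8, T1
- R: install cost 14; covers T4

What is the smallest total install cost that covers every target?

This is a weighted set-cover instance.
S alone covers T4, T8, T1 — every target.
Total install cost: 9.
No cover costs less than 9.

9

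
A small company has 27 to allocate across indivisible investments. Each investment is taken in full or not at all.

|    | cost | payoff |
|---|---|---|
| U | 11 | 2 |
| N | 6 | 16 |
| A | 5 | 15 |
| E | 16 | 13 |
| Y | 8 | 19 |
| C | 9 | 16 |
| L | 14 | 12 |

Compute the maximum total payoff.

Allowing fractional choices, the relaxed optimum would be about 64.2, but investments are indivisible.
N + A + Y: cost 6 + 5 + 8 = 19 ≤ 27, payoff 16 + 15 + 19 = 50.
N + Y + C: cost 6 + 8 + 9 = 23 ≤ 27, payoff 16 + 19 + 16 = 51.
Best is N, Y, and C with total payoff 51.

51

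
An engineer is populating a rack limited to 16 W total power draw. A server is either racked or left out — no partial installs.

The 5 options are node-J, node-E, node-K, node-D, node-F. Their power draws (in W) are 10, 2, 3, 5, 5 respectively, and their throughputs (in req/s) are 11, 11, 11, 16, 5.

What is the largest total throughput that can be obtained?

Allowing fractional choices, the relaxed optimum would be about 44.6, but servers are indivisible.
node-J + node-E + node-K: power draw 10 + 2 + 3 = 15 ≤ 16, throughput 11 + 11 + 11 = 33.
node-E + node-K + node-D: power draw 2 + 3 + 5 = 10 ≤ 16, throughput 11 + 11 + 16 = 38.
node-E + node-K + node-D + node-F: power draw 2 + 3 + 5 + 5 = 15 ≤ 16, throughput 11 + 11 + 16 + 5 = 43.
Best is node-E, node-K, node-D, and node-F with total throughput 43.

43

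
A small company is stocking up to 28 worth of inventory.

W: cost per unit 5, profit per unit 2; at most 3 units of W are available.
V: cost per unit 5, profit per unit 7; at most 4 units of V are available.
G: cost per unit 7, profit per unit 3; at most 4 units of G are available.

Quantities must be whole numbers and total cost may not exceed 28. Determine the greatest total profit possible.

31

V has the best ratio (7/5); taking only V gives at most 4×7 = 28 (stopped by the supply cap of 4).
Mixing does better — 4×V and 1×G: cost 27 ≤ 28, profit 4·7 + 1·3 = 31.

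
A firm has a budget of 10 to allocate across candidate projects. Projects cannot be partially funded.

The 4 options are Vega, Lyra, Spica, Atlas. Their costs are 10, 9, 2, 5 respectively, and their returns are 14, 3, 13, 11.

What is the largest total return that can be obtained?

This is a 0-1 knapsack instance.
Take Spica and Atlas: cost 2 + 5 = 7 ≤ 10, return 13 + 11 = 24.
No other feasible combination does better.

24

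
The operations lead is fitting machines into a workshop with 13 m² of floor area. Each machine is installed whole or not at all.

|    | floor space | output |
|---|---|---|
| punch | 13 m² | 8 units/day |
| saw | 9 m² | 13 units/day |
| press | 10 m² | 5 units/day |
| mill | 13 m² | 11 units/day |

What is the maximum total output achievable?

13

Take saw: floor space 9 ≤ 13, output 13.
No other feasible combination does better.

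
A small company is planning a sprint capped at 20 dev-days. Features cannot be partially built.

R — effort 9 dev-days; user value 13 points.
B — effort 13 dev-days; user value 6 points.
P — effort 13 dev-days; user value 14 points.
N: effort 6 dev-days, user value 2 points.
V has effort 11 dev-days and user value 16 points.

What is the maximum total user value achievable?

29

Take R and V: effort 9 + 11 = 20 ≤ 20, user value 13 + 16 = 29.
No other feasible combination does better.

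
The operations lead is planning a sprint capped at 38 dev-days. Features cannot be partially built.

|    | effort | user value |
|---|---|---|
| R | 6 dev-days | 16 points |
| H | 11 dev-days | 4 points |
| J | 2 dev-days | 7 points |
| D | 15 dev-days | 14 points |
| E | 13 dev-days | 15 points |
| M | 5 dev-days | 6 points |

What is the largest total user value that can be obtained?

52

Take R, J, D, and E: effort 6 + 2 + 15 + 13 = 36 ≤ 38, user value 16 + 7 + 14 + 15 = 52.
No other feasible combination does better.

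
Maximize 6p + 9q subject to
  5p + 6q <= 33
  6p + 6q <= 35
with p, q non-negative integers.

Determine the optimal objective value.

(p,q)=(0,5): 5·0+6·5=30≤33, 6·0+6·5=30≤35, objective 45.
(p,q)=(1,4): 5·1+6·4=29≤33, 6·1+6·4=30≤35, objective 42.
(p,q)=(0,4): 5·0+6·4=24≤33, 6·0+6·4=24≤35, objective 36.
Maximum is 45 at (p,q)=(0,5).

45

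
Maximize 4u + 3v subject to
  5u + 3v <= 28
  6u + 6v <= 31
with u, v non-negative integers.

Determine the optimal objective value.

Relaxing integrality, the LP optimum is 20.67 at (u,v) = (5.17, 0), which is not an integer point.
(u,v)=(5,0): 5·5+3·0=25≤28, 6·5+6·0=30≤31, objective 20.
(u,v)=(4,1): 5·4+3·1=23≤28, 6·4+6·1=30≤31, objective 19.
Maximum is 20 at (u,v)=(5,0).

20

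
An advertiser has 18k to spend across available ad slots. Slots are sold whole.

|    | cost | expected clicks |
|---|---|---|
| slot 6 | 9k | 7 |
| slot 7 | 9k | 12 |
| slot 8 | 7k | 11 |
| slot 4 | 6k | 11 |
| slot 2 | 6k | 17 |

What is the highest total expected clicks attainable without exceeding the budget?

Allowing fractional choices, the relaxed optimum would be about 37.4, but ad slots are indivisible.
slot 4 + slot 2: cost 6 + 6 = 12 ≤ 18, expected clicks 11 + 17 = 28.
slot 7 + slot 2: cost 9 + 6 = 15 ≤ 18, expected clicks 12 + 17 = 29.
Best is slot 7 and slot 2 with total expected clicks 29.

29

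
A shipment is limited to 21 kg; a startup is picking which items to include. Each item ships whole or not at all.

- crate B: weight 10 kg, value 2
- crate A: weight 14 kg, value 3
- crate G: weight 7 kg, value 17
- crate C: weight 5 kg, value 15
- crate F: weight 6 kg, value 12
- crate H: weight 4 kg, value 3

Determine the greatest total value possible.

44

crate G + crate C: weight 7 + 5 = 12 ≤ 21, value 17 + 15 = 32.
crate G + crate C + crate F: weight 7 + 5 + 6 = 18 ≤ 21, value 17 + 15 + 12 = 44.
crate G + crate C + crate H: weight 7 + 5 + 4 = 16 ≤ 21, value 17 + 15 + 3 = 35.
Best is crate G, crate C, and crate F with total value 44.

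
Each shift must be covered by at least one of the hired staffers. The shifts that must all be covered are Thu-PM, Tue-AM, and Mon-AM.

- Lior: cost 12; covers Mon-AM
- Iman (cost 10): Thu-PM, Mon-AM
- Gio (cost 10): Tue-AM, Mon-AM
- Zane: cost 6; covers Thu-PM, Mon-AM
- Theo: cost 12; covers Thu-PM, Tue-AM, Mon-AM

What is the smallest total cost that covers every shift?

This is a weighted set-cover instance.
The greedy cost-per-new-shift heuristic would pick Zane and Gio for 16, but a cheaper cover exists.
Theo alone covers Thu-PM, Tue-AM, Mon-AM — every shift.
Total cost: 12.
No cover costs less than 12.

12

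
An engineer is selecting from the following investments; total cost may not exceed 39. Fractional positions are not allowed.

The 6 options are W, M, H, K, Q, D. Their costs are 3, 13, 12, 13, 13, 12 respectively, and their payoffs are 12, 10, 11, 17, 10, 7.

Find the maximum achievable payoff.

40

Allowing fractional choices, the relaxed optimum would be about 48.5, but investments are indivisible.
W + M + K: cost 3 + 13 + 13 = 29 ≤ 39, payoff 12 + 10 + 17 = 39.
W + H + K: cost 3 + 12 + 13 = 28 ≤ 39, payoff 12 + 11 + 17 = 40.
Best is W, H, and K with total payoff 40.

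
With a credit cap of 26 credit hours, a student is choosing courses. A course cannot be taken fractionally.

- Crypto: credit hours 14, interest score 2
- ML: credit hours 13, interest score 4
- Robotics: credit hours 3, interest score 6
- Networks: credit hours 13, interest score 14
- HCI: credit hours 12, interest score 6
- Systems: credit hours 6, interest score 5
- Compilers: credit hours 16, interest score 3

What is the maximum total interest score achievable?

25

Robotics + Networks + Systems: credit hours 3 + 13 + 6 = 22 ≤ 26, interest score 6 + 14 + 5 = 25.
Robotics + Networks: credit hours 3 + 13 = 16 ≤ 26, interest score 6 + 14 = 20.
Best is Robotics, Networks, and Systems with total interest score 25.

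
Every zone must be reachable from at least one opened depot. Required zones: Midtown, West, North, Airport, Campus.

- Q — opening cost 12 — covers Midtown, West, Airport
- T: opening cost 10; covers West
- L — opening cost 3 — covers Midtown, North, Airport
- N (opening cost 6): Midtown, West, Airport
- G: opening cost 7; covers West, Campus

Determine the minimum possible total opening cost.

This is a weighted set-cover instance.
Choose L and G: together they cover Midtown, West, North, Airport, Campus — every zone.
Total opening cost: 3 + 7 = 10.
No cover costs less than 10.

10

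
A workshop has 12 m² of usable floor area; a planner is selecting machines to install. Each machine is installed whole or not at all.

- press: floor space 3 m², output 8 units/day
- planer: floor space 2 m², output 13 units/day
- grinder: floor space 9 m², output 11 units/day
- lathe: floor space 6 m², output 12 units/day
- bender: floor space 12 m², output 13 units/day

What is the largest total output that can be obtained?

Allowing fractional choices, the relaxed optimum would be about 34.2, but machines are indivisible.
press + planer + lathe: floor space 3 + 2 + 6 = 11 ≤ 12, output 8 + 13 + 12 = 33.
planer + lathe: floor space 2 + 6 = 8 ≤ 12, output 13 + 12 = 25.
planer + grinder: floor space 2 + 9 = 11 ≤ 12, output 13 + 11 = 24.
Best is press, planer, and lathe with total output 33.

33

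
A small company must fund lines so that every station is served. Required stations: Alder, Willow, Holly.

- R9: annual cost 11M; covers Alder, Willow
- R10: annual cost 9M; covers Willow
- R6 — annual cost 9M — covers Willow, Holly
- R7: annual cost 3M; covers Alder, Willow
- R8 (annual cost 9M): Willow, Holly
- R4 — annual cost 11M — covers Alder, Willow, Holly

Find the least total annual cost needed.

The greedy cost-per-new-station heuristic would pick R7 and R6 for 12, but a cheaper cover exists.
R4 alone covers Alder, Willow, Holly — every station.
Total annual cost: 11.
No cover costs less than 11.

11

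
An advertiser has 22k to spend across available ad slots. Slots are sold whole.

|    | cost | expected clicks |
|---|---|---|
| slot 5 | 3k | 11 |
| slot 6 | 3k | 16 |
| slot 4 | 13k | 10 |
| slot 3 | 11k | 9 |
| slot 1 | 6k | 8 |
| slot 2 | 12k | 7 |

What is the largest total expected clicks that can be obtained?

Treat it as a binary knapsack problem.
Allowing fractional choices, the relaxed optimum would be about 43.2, but ad slots are indivisible.
slot 5 + slot 6 + slot 4: cost 3 + 3 + 13 = 19 ≤ 22, expected clicks 11 + 16 + 10 = 37.
slot 5 + slot 6 + slot 1: cost 3 + 3 + 6 = 12 ≤ 22, expected clicks 11 + 16 + 8 = 35.
slot 5 + slot 6 + slot 3: cost 3 + 3 + 11 = 17 ≤ 22, expected clicks 11 + 16 + 9 = 36.
Best is slot 5, slot 6, and slot 4 with total expected clicks 37.

37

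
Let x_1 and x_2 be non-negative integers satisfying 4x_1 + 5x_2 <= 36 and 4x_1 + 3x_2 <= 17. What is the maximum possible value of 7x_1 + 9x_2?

The continuous relaxation peaks at (0, 5.67) with value 51.00; rounding to a feasible lattice point costs some objective.
(x_1,x_2)=(0,5): 4·0+5·5=25≤36, 4·0+3·5=15≤17, objective 45.
(x_1,x_2)=(1,4): 4·1+5·4=24≤36, 4·1+3·4=16≤17, objective 43.
(x_1,x_2)=(0,4): 4·0+5·4=20≤36, 4·0+3·4=12≤17, objective 36.
Maximum is 45 at (x_1,x_2)=(0,5).

45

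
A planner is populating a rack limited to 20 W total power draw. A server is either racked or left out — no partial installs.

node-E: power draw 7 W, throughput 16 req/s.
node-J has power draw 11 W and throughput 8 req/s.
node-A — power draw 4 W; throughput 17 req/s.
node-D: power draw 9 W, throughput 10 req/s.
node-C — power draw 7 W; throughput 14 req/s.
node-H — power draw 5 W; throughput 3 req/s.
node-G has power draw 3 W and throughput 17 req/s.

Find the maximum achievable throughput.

53

node-E + node-A + node-H + node-G: power draw 7 + 4 + 5 + 3 = 19 ≤ 20, throughput 16 + 17 + 3 + 17 = 53.
node-A + node-C + node-H + node-G: power draw 4 + 7 + 5 + 3 = 19 ≤ 20, throughput 17 + 14 + 3 + 17 = 51.
Best is node-E, node-A, node-H, and node-G with total throughput 53.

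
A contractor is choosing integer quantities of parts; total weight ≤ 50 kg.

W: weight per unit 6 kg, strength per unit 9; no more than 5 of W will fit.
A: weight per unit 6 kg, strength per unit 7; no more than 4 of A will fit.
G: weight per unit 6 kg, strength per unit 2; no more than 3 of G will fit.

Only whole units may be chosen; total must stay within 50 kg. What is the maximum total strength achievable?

66

This is a bounded integer knapsack.
W has the best ratio (9/6); taking only W gives at most 5×9 = 45 (stopped by the supply cap of 5).
Mixing does better — 5×W and 3×A: weight 48 ≤ 50, strength 5·9 + 3·7 = 66.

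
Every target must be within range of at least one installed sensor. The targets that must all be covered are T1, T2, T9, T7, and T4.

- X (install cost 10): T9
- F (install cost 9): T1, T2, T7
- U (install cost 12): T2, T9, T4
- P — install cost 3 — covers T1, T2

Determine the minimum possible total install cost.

21

Choose F and U: together they cover T1, T2, T9, T7, T4 — every target.
Total install cost: 9 + 12 = 21.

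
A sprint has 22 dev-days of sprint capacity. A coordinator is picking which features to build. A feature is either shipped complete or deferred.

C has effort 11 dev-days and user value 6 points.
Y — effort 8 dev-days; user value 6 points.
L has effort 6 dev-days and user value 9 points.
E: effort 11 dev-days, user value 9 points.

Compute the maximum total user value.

Take L and E: effort 6 + 11 = 17 ≤ 22, user value 9 + 9 = 18.
No other feasible combination does better.

18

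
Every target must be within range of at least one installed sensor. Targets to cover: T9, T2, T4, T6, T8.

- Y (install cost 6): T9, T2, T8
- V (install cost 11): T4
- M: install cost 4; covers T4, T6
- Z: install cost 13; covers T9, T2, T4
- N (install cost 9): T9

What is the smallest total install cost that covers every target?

Choose Y and M: together they cover T9, T2, T4, T6, T8 — every target.
Total install cost: 6 + 4 = 10.
No cover costs less than 10.

10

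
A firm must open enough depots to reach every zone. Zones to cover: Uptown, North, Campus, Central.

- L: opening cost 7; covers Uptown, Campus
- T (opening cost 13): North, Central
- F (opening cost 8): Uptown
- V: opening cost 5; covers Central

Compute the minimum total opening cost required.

20

The greedy cost-per-new-zone heuristic would pick L, V, and T for 25, but a cheaper cover exists.
Choose L and T: together they cover Uptown, North, Campus, Central — every zone.
Total opening cost: 7 + 13 = 20.
No cover costs less than 20.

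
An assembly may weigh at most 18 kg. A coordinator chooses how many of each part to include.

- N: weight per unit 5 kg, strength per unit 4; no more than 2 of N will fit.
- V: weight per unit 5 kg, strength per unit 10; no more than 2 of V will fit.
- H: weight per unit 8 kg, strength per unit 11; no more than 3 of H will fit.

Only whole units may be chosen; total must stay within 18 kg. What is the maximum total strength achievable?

2×V and 1×H: weight 18 ≤ 18, strength 2·10 + 1·11 = 31.
1×N, 1×V, and 1×H: weight 18 ≤ 18, strength 1·4 + 1·10 + 1·11 = 25.
Best is 31.

31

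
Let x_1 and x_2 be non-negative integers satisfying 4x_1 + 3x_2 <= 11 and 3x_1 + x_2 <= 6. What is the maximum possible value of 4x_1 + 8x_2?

(x_1,x_2)=(0,3): 4·0+3·3=9≤11, 3·0+1·3=3≤6, objective 24.
(x_1,x_2)=(1,2): 4·1+3·2=10≤11, 3·1+1·2=5≤6, objective 20.
(x_1,x_2)=(0,2): 4·0+3·2=6≤11, 3·0+1·2=2≤6, objective 16.
No feasible integer point exceeds 24.

24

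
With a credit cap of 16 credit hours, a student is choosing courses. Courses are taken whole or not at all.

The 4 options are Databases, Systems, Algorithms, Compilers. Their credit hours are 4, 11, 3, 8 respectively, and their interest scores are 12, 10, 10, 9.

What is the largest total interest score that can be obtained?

31

This is an integer program with binary decision variables.
Allowing fractional choices, the relaxed optimum would be about 31.9, but courses are indivisible.
Databases + Algorithms + Compilers: credit hours 4 + 3 + 8 = 15 ≤ 16, interest score 12 + 10 + 9 = 31.
Databases + Algorithms: credit hours 4 + 3 = 7 ≤ 16, interest score 12 + 10 = 22.
Best is Databases, Algorithms, and Compilers with total interest score 31.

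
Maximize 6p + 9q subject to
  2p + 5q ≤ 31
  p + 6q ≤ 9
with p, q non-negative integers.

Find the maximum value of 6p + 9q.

54

(p,q)=(9,0): 2·9+5·0=18≤31, 1·9+6·0=9≤9, objective 54.
(p,q)=(8,0): 2·8+5·0=16≤31, 1·8+6·0=8≤9, objective 48.
The best lattice point is (9,0), giving 54.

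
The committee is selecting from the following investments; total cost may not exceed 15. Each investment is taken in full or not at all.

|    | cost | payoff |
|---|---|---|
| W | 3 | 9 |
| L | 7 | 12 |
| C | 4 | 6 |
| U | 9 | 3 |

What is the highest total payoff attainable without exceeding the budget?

This is a 0-1 knapsack instance.
W + L: cost 3 + 7 = 10 ≤ 15, payoff 9 + 12 = 21.
W + L + C: cost 3 + 7 + 4 = 14 ≤ 15, payoff 9 + 12 + 6 = 27.
L + C: cost 7 + 4 = 11 ≤ 15, payoff 12 + 6 = 18.
Best is W, L, and C with total payoff 27.

27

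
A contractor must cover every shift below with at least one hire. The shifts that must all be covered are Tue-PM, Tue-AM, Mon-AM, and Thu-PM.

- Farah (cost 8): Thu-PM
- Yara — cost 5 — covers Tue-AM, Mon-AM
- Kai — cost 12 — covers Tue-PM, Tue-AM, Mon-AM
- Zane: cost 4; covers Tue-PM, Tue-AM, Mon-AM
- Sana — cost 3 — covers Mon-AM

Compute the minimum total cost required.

This is a weighted set-cover instance.
Choose Farah and Zane: together they cover Tue-PM, Tue-AM, Mon-AM, Thu-PM — every shift.
Total cost: 8 + 4 = 12.
No cover costs less than 12.

12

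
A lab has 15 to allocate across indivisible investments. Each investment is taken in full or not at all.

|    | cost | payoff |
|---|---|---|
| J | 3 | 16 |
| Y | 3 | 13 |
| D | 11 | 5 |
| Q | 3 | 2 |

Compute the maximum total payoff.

31

Allowing fractional choices, the relaxed optimum would be about 33.7, but investments are indivisible.
J + D: cost 3 + 11 = 14 ≤ 15, payoff 16 + 5 = 21.
J + Y: cost 3 + 3 = 6 ≤ 15, payoff 16 + 13 = 29.
J + Y + Q: cost 3 + 3 + 3 = 9 ≤ 15, payoff 16 + 13 + 2 = 31.
Best is J, Y, and Q with total payoff 31.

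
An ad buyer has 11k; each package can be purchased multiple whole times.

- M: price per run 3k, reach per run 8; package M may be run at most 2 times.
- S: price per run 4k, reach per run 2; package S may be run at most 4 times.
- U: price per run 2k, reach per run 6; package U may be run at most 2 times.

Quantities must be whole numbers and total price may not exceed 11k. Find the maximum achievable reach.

28

U has the best ratio (6/2); taking only U gives at most 2×6 = 12 (stopped by the supply cap of 2).
Mixing does better — 2×M and 2×U: price 10 ≤ 11, reach 2·8 + 2·6 = 28.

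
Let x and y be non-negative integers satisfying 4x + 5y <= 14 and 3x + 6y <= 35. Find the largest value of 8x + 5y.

24

(x,y)=(3,0): 4·3+5·0=12≤14, 3·3+6·0=9≤35, objective 24.
(x,y)=(2,1): 4·2+5·1=13≤14, 3·2+6·1=12≤35, objective 21.
(x,y)=(2,0): 4·2+5·0=8≤14, 3·2+6·0=6≤35, objective 16.
Maximum is 24 at (x,y)=(3,0).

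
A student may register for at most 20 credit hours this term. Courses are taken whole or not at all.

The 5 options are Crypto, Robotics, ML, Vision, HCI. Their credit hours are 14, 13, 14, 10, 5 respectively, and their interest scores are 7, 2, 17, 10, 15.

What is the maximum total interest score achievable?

32

Crypto + HCI: credit hours 14 + 5 = 19 ≤ 20, interest score 7 + 15 = 22.
ML + HCI: credit hours 14 + 5 = 19 ≤ 20, interest score 17 + 15 = 32.
Vision + HCI: credit hours 10 + 5 = 15 ≤ 20, interest score 10 + 15 = 25.
Best is ML and HCI with total interest score 32.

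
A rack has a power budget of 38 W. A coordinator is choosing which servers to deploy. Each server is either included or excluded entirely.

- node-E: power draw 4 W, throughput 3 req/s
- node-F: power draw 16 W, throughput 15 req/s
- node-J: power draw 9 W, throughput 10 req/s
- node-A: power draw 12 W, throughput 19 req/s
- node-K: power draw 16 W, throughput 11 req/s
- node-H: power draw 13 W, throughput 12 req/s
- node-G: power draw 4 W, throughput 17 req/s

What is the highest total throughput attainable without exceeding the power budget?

58

Take node-J, node-A, node-H, and node-G: power draw 9 + 12 + 13 + 4 = 38 ≤ 38, throughput 10 + 19 + 12 + 17 = 58.
No other feasible combination does better.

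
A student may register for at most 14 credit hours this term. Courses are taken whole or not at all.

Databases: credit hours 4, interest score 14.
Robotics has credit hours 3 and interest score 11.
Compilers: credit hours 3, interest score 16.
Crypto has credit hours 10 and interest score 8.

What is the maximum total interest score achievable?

Allowing fractional choices, the relaxed optimum would be about 44.2, but courses are indivisible.
Databases + Robotics + Compilers: credit hours 4 + 3 + 3 = 10 ≤ 14, interest score 14 + 11 + 16 = 41.
Databases + Compilers: credit hours 4 + 3 = 7 ≤ 14, interest score 14 + 16 = 30.
Best is Databases, Robotics, and Compilers with total interest score 41.

41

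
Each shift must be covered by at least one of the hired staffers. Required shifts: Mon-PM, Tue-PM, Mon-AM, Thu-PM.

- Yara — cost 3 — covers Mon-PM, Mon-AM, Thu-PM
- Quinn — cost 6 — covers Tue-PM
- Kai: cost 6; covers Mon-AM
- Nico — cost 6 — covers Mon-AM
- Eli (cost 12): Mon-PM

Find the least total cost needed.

9

Choose Yara and Quinn: together they cover Mon-PM, Tue-PM, Mon-AM, Thu-PM — every shift.
Total cost: 3 + 6 = 9.
No cover costs less than 9.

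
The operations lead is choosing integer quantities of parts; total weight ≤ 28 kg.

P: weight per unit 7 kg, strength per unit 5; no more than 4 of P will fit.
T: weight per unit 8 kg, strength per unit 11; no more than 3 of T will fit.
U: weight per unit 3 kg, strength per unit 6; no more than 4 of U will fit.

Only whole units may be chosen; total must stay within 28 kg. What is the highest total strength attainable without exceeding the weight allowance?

2×T and 3×U: weight 25 ≤ 28, strength 2·11 + 3·6 = 40.
2×T and 4×U: weight 28 ≤ 28, strength 2·11 + 4·6 = 46.
Best is 46.

46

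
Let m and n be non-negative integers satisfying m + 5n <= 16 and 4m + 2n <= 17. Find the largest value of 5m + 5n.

Relaxing integrality, the LP optimum is 27.78 at (m,n) = (2.94, 2.61), which is not an integer point.
(m,n)=(3,2): 1·3+5·2=13≤16, 4·3+2·2=16≤17, objective 25.
(m,n)=(3,1): 1·3+5·1=8≤16, 4·3+2·1=14≤17, objective 20.
(m,n)=(2,2): 1·2+5·2=12≤16, 4·2+2·2=12≤17, objective 20.
The best lattice point is (3,2), giving 25.

25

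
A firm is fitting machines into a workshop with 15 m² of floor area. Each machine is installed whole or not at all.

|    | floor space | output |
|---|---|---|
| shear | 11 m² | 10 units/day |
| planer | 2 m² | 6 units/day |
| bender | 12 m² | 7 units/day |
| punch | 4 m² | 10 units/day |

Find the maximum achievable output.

20

Allowing fractional choices, the relaxed optimum would be about 24.2, but machines are indivisible.
shear + punch: floor space 11 + 4 = 15 ≤ 15, output 10 + 10 = 20.
planer + punch: floor space 2 + 4 = 6 ≤ 15, output 6 + 10 = 16.
Best is shear and punch with total output 20.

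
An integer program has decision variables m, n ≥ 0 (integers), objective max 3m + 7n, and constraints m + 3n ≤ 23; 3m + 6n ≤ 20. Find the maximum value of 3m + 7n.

Relaxing integrality, the LP optimum is 23.33 at (m,n) = (0, 3.33), which is not an integer point.
(m,n)=(0,3): 1·0+3·3=9≤23, 3·0+6·3=18≤20, objective 21.
(m,n)=(1,2): 1·1+3·2=7≤23, 3·1+6·2=15≤20, objective 17.
(m,n)=(0,2): 1·0+3·2=6≤23, 3·0+6·2=12≤20, objective 14.
The best lattice point is (0,3), giving 21.

21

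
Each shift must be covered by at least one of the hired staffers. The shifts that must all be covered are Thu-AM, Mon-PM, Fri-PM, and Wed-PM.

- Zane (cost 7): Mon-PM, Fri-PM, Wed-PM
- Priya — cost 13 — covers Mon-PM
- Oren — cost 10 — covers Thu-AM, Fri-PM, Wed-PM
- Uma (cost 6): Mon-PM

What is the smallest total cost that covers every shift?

16

The greedy cost-per-new-shift heuristic would pick Zane and Oren for 17, but a cheaper cover exists.
Choose Oren and Uma: together they cover Thu-AM, Mon-PM, Fri-PM, Wed-PM — every shift.
Total cost: 10 + 6 = 16.
No cover costs less than 16.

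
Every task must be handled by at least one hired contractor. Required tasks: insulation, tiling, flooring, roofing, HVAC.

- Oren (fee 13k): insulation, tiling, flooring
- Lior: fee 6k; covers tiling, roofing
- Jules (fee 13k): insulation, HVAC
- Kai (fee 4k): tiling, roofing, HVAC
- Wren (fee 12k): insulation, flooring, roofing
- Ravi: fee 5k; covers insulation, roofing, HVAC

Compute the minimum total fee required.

The greedy cost-per-new-task heuristic would pick Kai, Ravi, and Wren for 21, but a cheaper cover exists.
Choose Kai and Wren: together they cover insulation, tiling, flooring, roofing, HVAC — every task.
Total fee: 4 + 12 = 16.
No cover costs less than 16.

16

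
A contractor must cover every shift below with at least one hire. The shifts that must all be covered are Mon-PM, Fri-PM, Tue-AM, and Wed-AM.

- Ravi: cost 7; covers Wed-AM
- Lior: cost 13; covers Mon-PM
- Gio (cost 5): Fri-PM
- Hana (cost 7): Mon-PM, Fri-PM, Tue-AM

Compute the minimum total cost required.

14

This is a weighted set-cover instance.
Choose Ravi and Hana: together they cover Mon-PM, Fri-PM, Tue-AM, Wed-AM — every shift.
Total cost: 7 + 7 = 14.
No cover costs less than 14.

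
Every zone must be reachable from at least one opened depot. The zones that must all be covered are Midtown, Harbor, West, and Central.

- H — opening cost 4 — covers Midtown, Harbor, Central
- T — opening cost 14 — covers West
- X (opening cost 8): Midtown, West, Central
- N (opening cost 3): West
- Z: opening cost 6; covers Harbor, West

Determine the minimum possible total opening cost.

7

This is an integer covering problem.
Choose H and N: together they cover Midtown, Harbor, West, Central — every zone.
Total opening cost: 4 + 3 = 7.
No cover costs less than 7.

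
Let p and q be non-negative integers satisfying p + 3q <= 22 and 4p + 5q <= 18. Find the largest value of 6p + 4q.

Relaxing integrality, the LP optimum is 27.00 at (p,q) = (4.5, 0), which is not an integer point.
(p,q)=(4,0): 1·4+3·0=4≤22, 4·4+5·0=16≤18, objective 24.
(p,q)=(3,1): 1·3+3·1=6≤22, 4·3+5·1=17≤18, objective 22.
(p,q)=(3,0): 1·3+3·0=3≤22, 4·3+5·0=12≤18, objective 18.
No feasible integer point exceeds 24.

24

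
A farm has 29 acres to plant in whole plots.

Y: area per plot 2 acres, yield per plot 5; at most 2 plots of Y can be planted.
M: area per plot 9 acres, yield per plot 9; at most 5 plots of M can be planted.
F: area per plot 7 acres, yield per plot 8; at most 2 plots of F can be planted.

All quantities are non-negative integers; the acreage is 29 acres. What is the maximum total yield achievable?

Y has the best ratio (5/2); taking only Y gives at most 2×5 = 10 (stopped by the supply cap of 2).
Mixing does better — 2×Y, 2×M, and 1×F: area 29 ≤ 29, yield 2·5 + 2·9 + 1·8 = 36.

36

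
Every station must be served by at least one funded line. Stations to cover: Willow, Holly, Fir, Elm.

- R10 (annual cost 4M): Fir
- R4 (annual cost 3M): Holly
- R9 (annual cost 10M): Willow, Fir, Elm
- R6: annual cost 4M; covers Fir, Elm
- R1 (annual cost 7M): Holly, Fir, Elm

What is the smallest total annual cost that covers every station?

13

The greedy cost-per-new-station heuristic would pick R6, R4, and R9 for 17, but a cheaper cover exists.
Choose R4 and R9: together they cover Willow, Holly, Fir, Elm — every station.
Total annual cost: 3 + 10 = 13.
No cover costs less than 13.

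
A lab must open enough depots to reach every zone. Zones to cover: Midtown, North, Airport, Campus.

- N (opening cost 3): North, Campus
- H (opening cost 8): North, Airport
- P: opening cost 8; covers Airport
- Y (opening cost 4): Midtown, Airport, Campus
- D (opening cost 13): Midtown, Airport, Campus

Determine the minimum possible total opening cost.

7

Choose N and Y: together they cover Midtown, North, Airport, Campus — every zone.
Total opening cost: 3 + 4 = 7.
No cover costs less than 7.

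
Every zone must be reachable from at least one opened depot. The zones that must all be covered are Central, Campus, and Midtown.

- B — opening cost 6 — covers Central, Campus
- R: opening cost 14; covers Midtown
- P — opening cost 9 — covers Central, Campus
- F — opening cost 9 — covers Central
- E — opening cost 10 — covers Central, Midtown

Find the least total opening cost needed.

16

Choose B and E: together they cover Central, Campus, Midtown — every zone.
Total opening cost: 6 + 10 = 16.
No cover costs less than 16.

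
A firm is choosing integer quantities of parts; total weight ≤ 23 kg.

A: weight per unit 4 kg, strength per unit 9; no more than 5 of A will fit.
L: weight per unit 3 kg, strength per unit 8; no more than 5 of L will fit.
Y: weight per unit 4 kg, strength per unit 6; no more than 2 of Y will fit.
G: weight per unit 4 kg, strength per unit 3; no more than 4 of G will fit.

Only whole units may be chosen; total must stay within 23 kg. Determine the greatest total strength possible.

58

L has the best ratio (8/3); taking only L gives at most 5×8 = 40 (stopped by the supply cap of 5).
Mixing does better — 2×A and 5×L: weight 23 ≤ 23, strength 2·9 + 5·8 = 58.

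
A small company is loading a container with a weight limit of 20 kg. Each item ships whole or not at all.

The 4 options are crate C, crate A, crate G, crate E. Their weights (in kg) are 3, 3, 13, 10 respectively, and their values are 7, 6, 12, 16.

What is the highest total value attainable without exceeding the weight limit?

29

Treat it as a binary knapsack problem.
Allowing fractional choices, the relaxed optimum would be about 32.7, but items are indivisible.
crate C + crate A + crate E: weight 3 + 3 + 10 = 16 ≤ 20, value 7 + 6 + 16 = 29.
crate C + crate A + crate G: weight 3 + 3 + 13 = 19 ≤ 20, value 7 + 6 + 12 = 25.
Best is crate C, crate A, and crate E with total value 29.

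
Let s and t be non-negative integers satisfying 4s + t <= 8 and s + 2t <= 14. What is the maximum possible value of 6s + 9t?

Relaxing integrality, the LP optimum is 63.43 at (s,t) = (0.286, 6.86), which is not an integer point.
(s,t)=(0,7): 4·0+1·7=7≤8, 1·0+2·7=14≤14, objective 63.
(s,t)=(0,6): 4·0+1·6=6≤8, 1·0+2·6=12≤14, objective 54.
(s,t)=(0,5): 4·0+1·5=5≤8, 1·0+2·5=10≤14, objective 45.
The best lattice point is (0,7), giving 63.

63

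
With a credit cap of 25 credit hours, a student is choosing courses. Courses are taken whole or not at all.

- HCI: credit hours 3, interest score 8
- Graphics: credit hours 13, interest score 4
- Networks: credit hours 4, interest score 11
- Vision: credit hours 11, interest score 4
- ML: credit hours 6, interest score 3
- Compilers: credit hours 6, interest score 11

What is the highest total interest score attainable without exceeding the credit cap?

34

Take HCI, Networks, Vision, and Compilers: credit hours 3 + 4 + 11 + 6 = 24 ≤ 25, interest score 8 + 11 + 4 + 11 = 34.
No other feasible combination does better.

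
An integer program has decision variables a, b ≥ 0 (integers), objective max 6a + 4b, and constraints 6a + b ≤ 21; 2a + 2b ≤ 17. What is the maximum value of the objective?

36

(a,b)=(2,6): 6·2+1·6=18≤21, 2·2+2·6=16≤17, objective 36.
(a,b)=(1,7): 6·1+1·7=13≤21, 2·1+2·7=16≤17, objective 34.
The best lattice point is (2,6), giving 36.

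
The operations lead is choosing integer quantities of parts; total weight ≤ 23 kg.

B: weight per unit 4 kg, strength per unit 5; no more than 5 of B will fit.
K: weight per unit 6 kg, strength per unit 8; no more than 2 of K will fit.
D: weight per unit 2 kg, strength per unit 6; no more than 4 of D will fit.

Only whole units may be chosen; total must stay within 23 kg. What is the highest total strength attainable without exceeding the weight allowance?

2×K and 4×D: weight 20 ≤ 23, strength 2·8 + 4·6 = 40.
2×B, 1×K, and 4×D: weight 22 ≤ 23, strength 2·5 + 1·8 + 4·6 = 42.
Best is 42.

42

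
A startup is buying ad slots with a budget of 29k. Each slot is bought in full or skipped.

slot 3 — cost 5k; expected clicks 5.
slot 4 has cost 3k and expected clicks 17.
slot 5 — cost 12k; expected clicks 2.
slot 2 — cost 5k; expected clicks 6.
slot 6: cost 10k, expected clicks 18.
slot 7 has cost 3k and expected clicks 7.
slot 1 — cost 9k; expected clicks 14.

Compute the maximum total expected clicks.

Treat it as a binary knapsack problem.
Allowing fractional choices, the relaxed optimum would be about 60.8, but ad slots are indivisible.
slot 4 + slot 6 + slot 7 + slot 1: cost 3 + 10 + 3 + 9 = 25 ≤ 29, expected clicks 17 + 18 + 7 + 14 = 56.
slot 4 + slot 2 + slot 6 + slot 1: cost 3 + 5 + 10 + 9 = 27 ≤ 29, expected clicks 17 + 6 + 18 + 14 = 55.
slot 3 + slot 4 + slot 6 + slot 1: cost 5 + 3 + 10 + 9 = 27 ≤ 29, expected clicks 5 + 17 + 18 + 14 = 54.
Best is slot 4, slot 6, slot 7, and slot 1 with total expected clicks 56.

56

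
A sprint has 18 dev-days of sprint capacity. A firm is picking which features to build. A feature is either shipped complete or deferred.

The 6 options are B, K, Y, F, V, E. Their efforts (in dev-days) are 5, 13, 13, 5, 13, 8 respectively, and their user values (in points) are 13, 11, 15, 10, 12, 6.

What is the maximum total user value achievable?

Allowing fractional choices, the relaxed optimum would be about 32.2, but features are indivisible.
B + F + E: effort 5 + 5 + 8 = 18 ≤ 18, user value 13 + 10 + 6 = 29.
Y + F: effort 13 + 5 = 18 ≤ 18, user value 15 + 10 = 25.
B + Y: effort 5 + 13 = 18 ≤ 18, user value 13 + 15 = 28.
Best is B, F, and E with total user value 29.

29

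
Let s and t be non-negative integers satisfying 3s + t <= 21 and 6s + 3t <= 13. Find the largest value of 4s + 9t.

36

The continuous relaxation peaks at (0, 4.33) with value 39.00; rounding to a feasible lattice point costs some objective.
(s,t)=(0,4): 3·0+1·4=4≤21, 6·0+3·4=12≤13, objective 36.
(s,t)=(0,3): 3·0+1·3=3≤21, 6·0+3·3=9≤13, objective 27.
Maximum is 36 at (s,t)=(0,4).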